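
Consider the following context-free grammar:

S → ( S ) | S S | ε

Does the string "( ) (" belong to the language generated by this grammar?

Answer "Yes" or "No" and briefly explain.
Each production adds parentheses only in matched pairs (S → ( S )) or none at all, so every derived string has equally many '(' and ')'. The string ( ) ( has two '(' and one ')', so it cannot be derived.

Final answer: No - no valid derivation exists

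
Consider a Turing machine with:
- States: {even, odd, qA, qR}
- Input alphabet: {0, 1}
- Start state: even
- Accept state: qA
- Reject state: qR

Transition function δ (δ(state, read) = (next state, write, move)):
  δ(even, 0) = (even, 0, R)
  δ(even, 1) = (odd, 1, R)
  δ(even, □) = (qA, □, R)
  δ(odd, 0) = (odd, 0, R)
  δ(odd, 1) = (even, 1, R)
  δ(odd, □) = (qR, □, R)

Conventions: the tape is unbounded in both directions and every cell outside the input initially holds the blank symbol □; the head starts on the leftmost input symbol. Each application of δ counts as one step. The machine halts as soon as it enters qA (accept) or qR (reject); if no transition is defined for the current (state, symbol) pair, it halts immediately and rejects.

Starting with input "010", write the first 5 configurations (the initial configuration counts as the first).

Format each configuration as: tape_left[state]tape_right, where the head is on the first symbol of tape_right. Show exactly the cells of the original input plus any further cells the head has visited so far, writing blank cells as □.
Step 0: [even]010 (head at position 0)
Step 1: δ(even, 0) = (even, 0, R)  ⊢  0[even]10 (head at position 1)
Step 2: δ(even, 1) = (odd, 1, R)  ⊢  01[odd]0 (head at position 2)
Step 3: δ(odd, 0) = (odd, 0, R)  ⊢  010[odd]□ (head at position 3)
Step 4: δ(odd, □) = (qR, □, R)  ⊢  010□[qR]□ (head at position 4)

Final answer: [even]010 ⊢ 0[even]10 ⊢ 01[odd]0 ⊢ 010[odd]□ ⊢ 010□[qR]□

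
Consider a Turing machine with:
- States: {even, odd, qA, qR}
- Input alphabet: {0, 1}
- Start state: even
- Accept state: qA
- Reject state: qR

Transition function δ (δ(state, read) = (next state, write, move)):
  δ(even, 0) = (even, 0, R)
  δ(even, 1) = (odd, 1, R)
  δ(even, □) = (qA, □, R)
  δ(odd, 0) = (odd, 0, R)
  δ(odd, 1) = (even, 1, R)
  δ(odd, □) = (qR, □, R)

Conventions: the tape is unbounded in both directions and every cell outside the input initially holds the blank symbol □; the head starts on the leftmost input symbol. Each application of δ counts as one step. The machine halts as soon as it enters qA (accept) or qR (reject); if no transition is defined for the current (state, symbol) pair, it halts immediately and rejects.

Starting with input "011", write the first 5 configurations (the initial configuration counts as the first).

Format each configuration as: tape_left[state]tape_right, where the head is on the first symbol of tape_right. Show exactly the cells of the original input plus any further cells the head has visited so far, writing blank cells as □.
Step 0: [even]011 (head at position 0)
Step 1: δ(even, 0) = (even, 0, R)  ⊢  0[even]11 (head at position 1)
Step 2: δ(even, 1) = (odd, 1, R)  ⊢  01[odd]1 (head at position 2)
Step 3: δ(odd, 1) = (even, 1, R)  ⊢  011[even]□ (head at position 3)
Step 4: δ(even, □) = (qA, □, R)  ⊢  011□[qA]□ (head at position 4)

Final answer: [even]011 ⊢ 0[even]11 ⊢ 01[odd]1 ⊢ 011[even]□ ⊢ 011□[qA]□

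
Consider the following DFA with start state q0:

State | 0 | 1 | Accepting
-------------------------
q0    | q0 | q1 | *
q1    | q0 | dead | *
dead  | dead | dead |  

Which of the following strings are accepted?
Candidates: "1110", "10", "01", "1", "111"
"1110": q0 → q1 → dead → dead → dead; dead is not accepting → rejected
"10": q0 → q1 → q0; q0 is accepting → accepted
"01": q0 → q0 → q1; q1 is accepting → accepted
"1": q0 → q1; q1 is accepting → accepted
"111": q0 → q1 → dead → dead; dead is not accepting → rejected

Final answer: "10", "01", "1"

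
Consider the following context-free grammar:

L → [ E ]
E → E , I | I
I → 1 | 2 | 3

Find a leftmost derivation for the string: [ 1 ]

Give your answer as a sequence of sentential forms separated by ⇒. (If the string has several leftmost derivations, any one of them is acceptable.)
Start with L.
Step 1: the leftmost non-terminal is L; apply L → [ E ]:  [ E ]
Step 2: the leftmost non-terminal is E; apply E → I:  [ I ]
Step 3: the leftmost non-terminal is I; apply I → 1:  [ 1 ]

Final answer: L ⇒ [ E ] ⇒ [ I ] ⇒ [ 1 ]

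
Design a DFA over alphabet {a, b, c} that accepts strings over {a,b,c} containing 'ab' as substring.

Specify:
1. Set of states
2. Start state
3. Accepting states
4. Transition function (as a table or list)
One valid DFA (any DFA recognizing the same language is acceptable):
States: {q0, q1, q2}
Start: q0
Accepting: {q2}
Transitions (accepting states marked with *):
State | a | b | c | Accepting
-----------------------------
q0    | q1 | q0 | q0 |  
q1    | q1 | q2 | q0 |  
q2    | q2 | q2 | q2 | *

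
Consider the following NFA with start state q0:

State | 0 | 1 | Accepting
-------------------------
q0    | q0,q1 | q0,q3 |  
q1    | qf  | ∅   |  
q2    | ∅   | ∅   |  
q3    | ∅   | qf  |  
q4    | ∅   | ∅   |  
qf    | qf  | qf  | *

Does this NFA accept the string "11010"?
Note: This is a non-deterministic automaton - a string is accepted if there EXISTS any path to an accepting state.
Track the set of states the NFA could be in: start {q0}
Read '1': {q0} → {q0, q3}
Read '1': {q0, q3} → {q0, q3, qf}
Read '0': {q0, q3, qf} → {q0, q1, qf}
Read '1': {q0, q1, qf} → {q0, q3, qf}
Read '0': {q0, q3, qf} → {q0, q1, qf}
Final set {q0, q1, qf} contains accepting state(s) {qf} → accepted.

Final answer: Yes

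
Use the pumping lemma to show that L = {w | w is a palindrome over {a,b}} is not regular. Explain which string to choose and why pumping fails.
Language: L = {w | w is a palindrome over {a,b}} (strings that read the same forwards and backwards)
Step 1: Assume for contradiction that L is regular, with pumping length p.
Step 2: Choose s = a^p b a^p. Then s ∈ L (it reads the same forwards and backwards) and |s| ≥ p.
Step 3: Consider any decomposition s = xyz with |xy| ≤ p and |y| > 0. Since |xy| ≤ p and the first p symbols of s are all a's, y = a^k for some k with 1 ≤ k ≤ p.
Step 4: Pumping up (i = 2): xy²z = a^(p+k) b a^p. Its reverse is a^p b a^(p+k) ≠ a^(p+k) b a^p (the single b is no longer in the middle), so xy²z is not a palindrome and xy²z ∉ L.
This contradicts the pumping lemma, so L is not regular.

Final answer: Choose s = a^p b a^p. Since |xy| ≤ p, y = a^k with k ≥ 1. Then xy²z = a^(p+k) b a^p is not a palindrome, so ∉ L.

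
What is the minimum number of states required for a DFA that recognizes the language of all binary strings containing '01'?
Language: binary strings containing '01'
Lower bound (Myhill–Nerode): the prefixes ε, 0, 01 are pairwise distinguishable:
  ε vs 01: suffix ε distinguishes them (ε is rejected, 01 is accepted)
  0 vs 01: suffix ε distinguishes them (0 is rejected, 01 is accepted)
  ε vs 0: suffix 1 distinguishes them (ε·1 = 1 is rejected, 0·1 = 01 is accepted)
So any DFA needs at least 3 states.
Upper bound: a DFA with 3 states exists (one state per class above: 'no progress', 'last symbol 0', and 'seen 01' (accepting sink)).
Minimum states: 3

Final answer: 3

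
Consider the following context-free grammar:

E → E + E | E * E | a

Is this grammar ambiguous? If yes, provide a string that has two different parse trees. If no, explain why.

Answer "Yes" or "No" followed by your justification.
Two different leftmost derivations of a + a * a:
  (1) E ⇒ E + E ⇒ a + E ⇒ a + E * E ⇒ a + a * E ⇒ a + a * a   (tree groups a + (a * a))
  (2) E ⇒ E * E ⇒ E + E * E ⇒ a + E * E ⇒ a + a * E ⇒ a + a * a   (tree groups (a + a) * a)
Two distinct leftmost derivations = two distinct parse trees, so the grammar is ambiguous.

Final answer: Yes - the string 'a + a * a' has two distinct leftmost derivations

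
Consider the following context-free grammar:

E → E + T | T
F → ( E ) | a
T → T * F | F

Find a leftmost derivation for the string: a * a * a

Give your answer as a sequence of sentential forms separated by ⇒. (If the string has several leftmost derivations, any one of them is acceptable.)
Start with E.
Step 1: the leftmost non-terminal is E; apply E → T:  T
Step 2: the leftmost non-terminal is T; apply T → T * F:  T * F
Step 3: the leftmost non-terminal is T; apply T → T * F:  T * F * F
Step 4: the leftmost non-terminal is T; apply T → F:  F * F * F
Step 5: the leftmost non-terminal is F; apply F → a:  a * F * F
Step 6: the leftmost non-terminal is F; apply F → a:  a * a * F
Step 7: the leftmost non-terminal is F; apply F → a:  a * a * a

Final answer: E ⇒ T ⇒ T * F ⇒ T * F * F ⇒ F * F * F ⇒ a * F * F ⇒ a * a * F ⇒ a * a * a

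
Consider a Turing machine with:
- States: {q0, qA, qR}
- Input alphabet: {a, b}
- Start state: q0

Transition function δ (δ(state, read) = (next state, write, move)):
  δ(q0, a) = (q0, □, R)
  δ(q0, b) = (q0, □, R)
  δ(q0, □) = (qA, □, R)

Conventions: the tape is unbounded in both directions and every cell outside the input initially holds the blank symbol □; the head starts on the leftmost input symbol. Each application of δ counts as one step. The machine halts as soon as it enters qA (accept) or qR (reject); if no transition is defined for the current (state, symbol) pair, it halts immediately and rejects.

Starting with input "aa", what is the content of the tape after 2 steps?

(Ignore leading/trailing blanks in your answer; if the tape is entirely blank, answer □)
Step 0: [q0]aa (head at position 0)
Step 1: δ(q0, a) = (q0, □, R)  ⊢  □[q0]a (head at position 1)
Step 2: δ(q0, a) = (q0, □, R)  ⊢  □□[q0]□ (head at position 2)
Tape after 2 steps (ignoring surrounding blanks): □

Final answer: Tape: □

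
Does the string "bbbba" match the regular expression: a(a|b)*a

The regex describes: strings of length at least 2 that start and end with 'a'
No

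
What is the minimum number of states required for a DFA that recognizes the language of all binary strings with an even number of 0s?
Language: binary strings with an even number of 0s
Lower bound (Myhill–Nerode): the prefixes ε, 0 are pairwise distinguishable:
  ε vs 0: suffix ε distinguishes them (ε has zero 0s (accepted), 0 has one 0 (rejected))
So any DFA needs at least 2 states.
Upper bound: a DFA with 2 states exists (one state per class above).
Minimum states: 2

Final answer: 2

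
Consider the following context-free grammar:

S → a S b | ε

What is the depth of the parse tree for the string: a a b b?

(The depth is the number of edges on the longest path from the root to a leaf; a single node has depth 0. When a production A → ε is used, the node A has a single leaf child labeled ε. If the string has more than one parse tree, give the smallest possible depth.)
The only parse tree applies S → a S b 2 times (once per matching a…b pair) and then S → ε.
The S nodes sit at depths 0, 1, …, 2; the innermost S (depth 2) has the single child ε at depth 3.
The terminal leaves a, b are at depths 1..2, so the longest root-to-leaf path is S → S → … → S → ε with 3 edges.
Depth = 3.

Final answer: 3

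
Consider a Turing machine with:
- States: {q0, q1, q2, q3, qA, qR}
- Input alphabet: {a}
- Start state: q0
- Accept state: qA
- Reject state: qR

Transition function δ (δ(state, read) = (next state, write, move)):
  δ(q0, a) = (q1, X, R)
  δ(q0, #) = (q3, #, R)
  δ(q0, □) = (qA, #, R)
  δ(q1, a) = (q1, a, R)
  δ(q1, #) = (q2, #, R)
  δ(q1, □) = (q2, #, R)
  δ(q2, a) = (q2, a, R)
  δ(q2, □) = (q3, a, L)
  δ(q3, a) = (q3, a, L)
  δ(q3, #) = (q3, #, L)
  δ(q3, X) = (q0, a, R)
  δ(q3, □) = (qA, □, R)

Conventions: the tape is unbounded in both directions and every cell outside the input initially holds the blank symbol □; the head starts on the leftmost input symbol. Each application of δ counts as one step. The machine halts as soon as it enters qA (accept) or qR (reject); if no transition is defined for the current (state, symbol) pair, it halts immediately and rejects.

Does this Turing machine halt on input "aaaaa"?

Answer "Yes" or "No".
Trace (configuration after each step, as tape_left[state]tape_right with head position):
Step 0: [q0]aaaaa (head at position 0)
Step 1: X[q1]aaaa (head 1)
Step 2: Xa[q1]aaa (head 2)
Step 3: Xaa[q1]aa (head 3)
Step 4: Xaaa[q1]a (head 4)
Step 5: Xaaaa[q1]□ (head 5)
Step 6: Xaaaa#[q2]□ (head 6)
Step 7: Xaaaa[q3]#a (head 5)
Step 8: Xaaa[q3]a#a (head 4)
Step 9: Xaa[q3]aa#a (head 3)
Step 10: Xa[q3]aaa#a (head 2)
Step 11: X[q3]aaaa#a (head 1)
Step 12: [q3]Xaaaa#a (head 0)
Step 13: a[q0]aaaa#a (head 1)
Step 14: aX[q1]aaa#a (head 2)
Step 15: aXa[q1]aa#a (head 3)
Step 16: aXaa[q1]a#a (head 4)
Step 17: aXaaa[q1]#a (head 5)
Step 18: aXaaa#[q2]a (head 6)
Step 19: aXaaa#a[q2]□ (head 7)
Step 20: aXaaa#[q3]aa (head 6)
Step 21: aXaaa[q3]#aa (head 5)
Step 22: aXaa[q3]a#aa (head 4)
Step 23: aXa[q3]aa#aa (head 3)
Step 24: aX[q3]aaa#aa (head 2)
Step 25: a[q3]Xaaa#aa (head 1)
Step 26: aa[q0]aaa#aa (head 2)
Step 27: aaX[q1]aa#aa (head 3)
Step 28: aaXa[q1]a#aa (head 4)
Step 29: aaXaa[q1]#aa (head 5)
Step 30: aaXaa#[q2]aa (head 6)
Step 31: aaXaa#a[q2]a (head 7)
Step 32: aaXaa#aa[q2]□ (head 8)
Step 33: aaXaa#a[q3]aa (head 7)
Step 34: aaXaa#[q3]aaa (head 6)
Step 35: aaXaa[q3]#aaa (head 5)
Step 36: aaXa[q3]a#aaa (head 4)
Step 37: aaX[q3]aa#aaa (head 3)
Step 38: aa[q3]Xaa#aaa (head 2)
Step 39: aaa[q0]aa#aaa (head 3)
Step 40: aaaX[q1]a#aaa (head 4)
Step 41: aaaXa[q1]#aaa (head 5)
Step 42: aaaXa#[q2]aaa (head 6)
Step 43: aaaXa#a[q2]aa (head 7)
Step 44: aaaXa#aa[q2]a (head 8)
Step 45: aaaXa#aaa[q2]□ (head 9)
Step 46: aaaXa#aa[q3]aa (head 8)
Step 47: aaaXa#a[q3]aaa (head 7)
Step 48: aaaXa#[q3]aaaa (head 6)
Step 49: aaaXa[q3]#aaaa (head 5)
Step 50: aaaX[q3]a#aaaa (head 4)
Step 51: aaa[q3]Xa#aaaa (head 3)
Step 52: aaaa[q0]a#aaaa (head 4)
Step 53: aaaaX[q1]#aaaa (head 5)
Step 54: aaaaX#[q2]aaaa (head 6)
Step 55: aaaaX#a[q2]aaa (head 7)
Step 56: aaaaX#aa[q2]aa (head 8)
Step 57: aaaaX#aaa[q2]a (head 9)
Step 58: aaaaX#aaaa[q2]□ (head 10)
Step 59: aaaaX#aaa[q3]aa (head 9)
Step 60: aaaaX#aa[q3]aaa (head 8)
Step 61: aaaaX#a[q3]aaaa (head 7)
Step 62: aaaaX#[q3]aaaaa (head 6)
Step 63: aaaaX[q3]#aaaaa (head 5)
Step 64: aaaa[q3]X#aaaaa (head 4)
Step 65: aaaaa[q0]#aaaaa (head 5)
Step 66: aaaaa#[q3]aaaaa (head 6)
Step 67: aaaaa[q3]#aaaaa (head 5)
Step 68: aaaa[q3]a#aaaaa (head 4)
Step 69: aaa[q3]aa#aaaaa (head 3)
Step 70: aa[q3]aaa#aaaaa (head 2)
Step 71: a[q3]aaaa#aaaaa (head 1)
Step 72: [q3]aaaaa#aaaaa (head 0)
Step 73: [q3]□aaaaa#aaaaa (head -1)
Step 74: □[qA]aaaaa#aaaaa (head 0)
The machine is in qA, so it halts and accepts.
It halts after 74 steps.

Final answer: Yes - halts after 74 steps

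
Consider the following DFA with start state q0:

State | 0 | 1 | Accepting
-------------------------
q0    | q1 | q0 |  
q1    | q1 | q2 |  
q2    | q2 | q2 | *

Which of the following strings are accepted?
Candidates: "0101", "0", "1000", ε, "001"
"0101": q0 → q1 → q2 → q2 → q2; q2 is accepting → accepted
"0": q0 → q1; q1 is not accepting → rejected
"1000": q0 → q0 → q1 → q1 → q1; q1 is not accepting → rejected
ε: q0; q0 is not accepting → rejected
"001": q0 → q1 → q1 → q2; q2 is accepting → accepted

Final answer: "0101", "001"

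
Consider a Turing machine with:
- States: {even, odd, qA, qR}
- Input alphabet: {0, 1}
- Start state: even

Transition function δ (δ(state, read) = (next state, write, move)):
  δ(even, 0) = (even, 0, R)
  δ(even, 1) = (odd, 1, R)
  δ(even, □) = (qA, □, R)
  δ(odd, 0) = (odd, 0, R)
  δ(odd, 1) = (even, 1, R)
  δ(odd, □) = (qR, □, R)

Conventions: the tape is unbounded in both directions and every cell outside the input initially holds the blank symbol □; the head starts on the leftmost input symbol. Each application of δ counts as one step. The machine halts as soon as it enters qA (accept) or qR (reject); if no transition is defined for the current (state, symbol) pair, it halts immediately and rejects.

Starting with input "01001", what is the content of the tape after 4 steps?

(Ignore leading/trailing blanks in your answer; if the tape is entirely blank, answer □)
Step 0: [even]01001 (head at position 0)
Step 1: δ(even, 0) = (even, 0, R)  ⊢  0[even]1001 (head at position 1)
Step 2: δ(even, 1) = (odd, 1, R)  ⊢  01[odd]001 (head at position 2)
Step 3: δ(odd, 0) = (odd, 0, R)  ⊢  010[odd]01 (head at position 3)
Step 4: δ(odd, 0) = (odd, 0, R)  ⊢  0100[odd]1 (head at position 4)
Tape after 4 steps (ignoring surrounding blanks): 01001

Final answer: Tape: 01001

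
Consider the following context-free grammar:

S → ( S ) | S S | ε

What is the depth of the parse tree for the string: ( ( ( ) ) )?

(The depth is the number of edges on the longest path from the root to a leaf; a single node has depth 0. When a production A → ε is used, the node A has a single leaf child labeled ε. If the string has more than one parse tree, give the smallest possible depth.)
The string is 3 nested pairs. The shallowest parse tree applies S → ( S ) 3 times (one node per nested pair, each a child of the previous) and then S → ε in the middle.
S nodes at depths 0..3, ε leaf at depth 4; parentheses leaves are at depths 1..3.
(Using S → S S with an S → ε child anywhere only adds levels, so it cannot give a shallower tree.)
Depth = 4.

Final answer: 4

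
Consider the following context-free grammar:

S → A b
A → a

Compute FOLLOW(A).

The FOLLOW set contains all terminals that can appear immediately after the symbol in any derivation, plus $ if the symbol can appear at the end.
A occurs only in S → A b, where it is immediately followed by the terminal b. So FOLLOW(A) = {b}.

Final answer: {b}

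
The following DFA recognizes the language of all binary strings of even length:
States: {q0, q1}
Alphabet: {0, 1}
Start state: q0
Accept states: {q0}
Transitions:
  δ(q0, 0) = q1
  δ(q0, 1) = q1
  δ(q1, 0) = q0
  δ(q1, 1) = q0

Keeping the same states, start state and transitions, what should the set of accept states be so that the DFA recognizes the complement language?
The DFA is complete (every state has a transition on every symbol), so the complement
is recognized by the same DFA with accepting and non-accepting states swapped.
Original accept states: {q0}
Complement accept states = All states - Original accept states
= {q0, q1} - {q0}
= {q1}
Complement language: strings of ODD length

Final answer: {q1}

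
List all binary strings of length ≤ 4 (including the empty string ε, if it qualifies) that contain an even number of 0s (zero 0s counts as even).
Checking every binary string of length 0 to 4:
  Length 0: accepted: ε | rejected: (none)
  Length 1: accepted: 1 | rejected: 0
  Length 2: accepted: 00, 11 | rejected: 01, 10
  Length 3: accepted: 001, 010, 100, 111 | rejected: 000, 011, 101, 110
  Length 4: accepted: 0000, 0011, 0101, 0110, 1001, 1010, 1100, 1111 | rejected: 0001, 0010, 0100, 0111, 1000, 1011, 1101, 1110
Total: 16 string(s).

Final answer: ε, 1, 00, 11, 001, 010, 100, 111, 0000, 0011, 0101, 0110, 1001, 1010, 1100, 1111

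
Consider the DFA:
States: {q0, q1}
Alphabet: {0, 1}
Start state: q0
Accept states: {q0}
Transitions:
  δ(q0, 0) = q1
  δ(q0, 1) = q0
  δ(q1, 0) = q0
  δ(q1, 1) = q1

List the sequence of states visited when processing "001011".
Starting at q0
Read '0': q0 -> q1
Read '0': q1 -> q0
Read '1': q0 -> q0
Read '0': q0 -> q1
Read '1': q1 -> q1
Read '1': q1 -> q1

Final answer: q0 -> q1 -> q0 -> q0 -> q1 -> q1 -> q1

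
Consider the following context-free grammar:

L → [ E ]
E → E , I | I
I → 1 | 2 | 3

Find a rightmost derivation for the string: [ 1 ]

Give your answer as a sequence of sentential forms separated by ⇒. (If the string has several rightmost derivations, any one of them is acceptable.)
Start with L.
Step 1: the rightmost non-terminal is L; apply L → [ E ]:  [ E ]
Step 2: the rightmost non-terminal is E; apply E → I:  [ I ]
Step 3: the rightmost non-terminal is I; apply I → 1:  [ 1 ]

Final answer: L ⇒ [ E ] ⇒ [ I ] ⇒ [ 1 ]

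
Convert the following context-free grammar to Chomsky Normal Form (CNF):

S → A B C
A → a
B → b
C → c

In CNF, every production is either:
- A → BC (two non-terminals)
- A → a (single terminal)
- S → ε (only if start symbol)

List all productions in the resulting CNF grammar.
The grammar has no ε-productions or unit productions to eliminate.
A → a is already in CNF (single terminal) – keep it.
B → b is already in CNF (single terminal) – keep it.
C → c is already in CNF (single terminal) – keep it.
S → A B C has 3 symbols on the right: break it into binary productions S → A X0, X0 → B C.
Resulting CNF grammar (5 productions): A → a; B → b; C → c; S → A X0; X0 → B C

Final answer: A → a; B → b; C → c; S → A X0; X0 → B C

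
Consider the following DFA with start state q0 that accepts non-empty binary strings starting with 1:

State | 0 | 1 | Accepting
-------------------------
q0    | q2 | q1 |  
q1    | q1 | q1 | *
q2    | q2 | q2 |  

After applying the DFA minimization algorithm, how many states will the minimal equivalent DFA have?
All 3 states are reachable from q0, so none can be removed as unreachable.
Table-filling: first mark every (accepting, non-accepting) pair as distinguishable (accepting: {q1}; non-accepting: {q0, q2}).
Round 1: (q0, q2) on '1' go to q1 and q2, already distinguishable → mark.
Every pair of states is distinguishable, so the DFA is already minimal.
Equivalence classes: {q0}, {q1}, {q2} → 3 states.

Final answer: 3 states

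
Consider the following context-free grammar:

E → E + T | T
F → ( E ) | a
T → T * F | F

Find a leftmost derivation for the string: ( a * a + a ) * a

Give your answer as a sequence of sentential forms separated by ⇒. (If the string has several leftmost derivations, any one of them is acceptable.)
Start with E.
Step 1: the leftmost non-terminal is E; apply E → T:  T
Step 2: the leftmost non-terminal is T; apply T → T * F:  T * F
Step 3: the leftmost non-terminal is T; apply T → F:  F * F
Step 4: the leftmost non-terminal is F; apply F → ( E ):  ( E ) * F
Step 5: the leftmost non-terminal is E; apply E → E + T:  ( E + T ) * F
Step 6: the leftmost non-terminal is E; apply E → T:  ( T + T ) * F
Step 7: the leftmost non-terminal is T; apply T → T * F:  ( T * F + T ) * F
Step 8: the leftmost non-terminal is T; apply T → F:  ( F * F + T ) * F
Step 9: the leftmost non-terminal is F; apply F → a:  ( a * F + T ) * F
Step 10: the leftmost non-terminal is F; apply F → a:  ( a * a + T ) * F
Step 11: the leftmost non-terminal is T; apply T → F:  ( a * a + F ) * F
Step 12: the leftmost non-terminal is F; apply F → a:  ( a * a + a ) * F
Step 13: the leftmost non-terminal is F; apply F → a:  ( a * a + a ) * a

Final answer: E ⇒ T ⇒ T * F ⇒ F * F ⇒ ( E ) * F ⇒ ( E + T ) * F ⇒ ( T + T ) * F ⇒ ( T * F + T ) * F ⇒ ( F * F + T ) * F ⇒ ( a * F + T ) * F ⇒ ( a * a + T ) * F ⇒ ( a * a + F ) * F ⇒ ( a * a + a ) * F ⇒ ( a * a + a ) * a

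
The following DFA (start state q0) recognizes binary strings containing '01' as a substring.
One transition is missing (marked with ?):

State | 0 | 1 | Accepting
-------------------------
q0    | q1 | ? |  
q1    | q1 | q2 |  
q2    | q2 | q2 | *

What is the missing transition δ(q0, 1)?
q0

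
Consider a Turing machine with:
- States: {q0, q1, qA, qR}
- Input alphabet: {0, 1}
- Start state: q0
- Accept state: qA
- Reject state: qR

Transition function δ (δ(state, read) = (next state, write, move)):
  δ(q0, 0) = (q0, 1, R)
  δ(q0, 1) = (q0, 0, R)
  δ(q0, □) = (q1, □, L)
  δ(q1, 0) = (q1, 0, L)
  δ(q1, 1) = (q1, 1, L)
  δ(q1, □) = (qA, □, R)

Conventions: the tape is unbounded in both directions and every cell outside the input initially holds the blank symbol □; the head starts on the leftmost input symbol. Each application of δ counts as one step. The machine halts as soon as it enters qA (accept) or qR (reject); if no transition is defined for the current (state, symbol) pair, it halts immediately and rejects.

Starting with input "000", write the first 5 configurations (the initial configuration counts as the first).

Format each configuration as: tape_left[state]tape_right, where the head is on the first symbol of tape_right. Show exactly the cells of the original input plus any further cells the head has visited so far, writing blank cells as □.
Step 0: [q0]000 (head at position 0)
Step 1: δ(q0, 0) = (q0, 1, R)  ⊢  1[q0]00 (head at position 1)
Step 2: δ(q0, 0) = (q0, 1, R)  ⊢  11[q0]0 (head at position 2)
Step 3: δ(q0, 0) = (q0, 1, R)  ⊢  111[q0]□ (head at position 3)
Step 4: δ(q0, □) = (q1, □, L)  ⊢  11[q1]1□ (head at position 2)

Final answer: [q0]000 ⊢ 1[q0]00 ⊢ 11[q0]0 ⊢ 111[q0]□ ⊢ 11[q1]1□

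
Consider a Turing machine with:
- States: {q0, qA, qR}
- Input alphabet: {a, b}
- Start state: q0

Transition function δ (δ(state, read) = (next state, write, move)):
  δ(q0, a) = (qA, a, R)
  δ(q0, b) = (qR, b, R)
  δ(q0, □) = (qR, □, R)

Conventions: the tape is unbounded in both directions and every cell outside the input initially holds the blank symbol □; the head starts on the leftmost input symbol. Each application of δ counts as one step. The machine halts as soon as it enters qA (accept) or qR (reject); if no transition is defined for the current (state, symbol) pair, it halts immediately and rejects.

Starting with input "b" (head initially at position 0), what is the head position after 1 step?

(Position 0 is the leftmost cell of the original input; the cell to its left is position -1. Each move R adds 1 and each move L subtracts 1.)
Step 0: [q0]b (head at position 0)
Step 1: δ(q0, b) = (qR, b, R)  ⊢  b[qR]□ (head at position 1)
Head position after 1 step: 1

Final answer: Position 1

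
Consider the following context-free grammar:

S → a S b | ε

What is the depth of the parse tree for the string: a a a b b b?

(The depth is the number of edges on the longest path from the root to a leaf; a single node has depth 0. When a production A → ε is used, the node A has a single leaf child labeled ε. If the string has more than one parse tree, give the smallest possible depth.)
The only parse tree applies S → a S b 3 times (once per matching a…b pair) and then S → ε.
The S nodes sit at depths 0, 1, …, 3; the innermost S (depth 3) has the single child ε at depth 4.
The terminal leaves a, b are at depths 1..3, so the longest root-to-leaf path is S → S → … → S → ε with 4 edges.
Depth = 4.

Final answer: 4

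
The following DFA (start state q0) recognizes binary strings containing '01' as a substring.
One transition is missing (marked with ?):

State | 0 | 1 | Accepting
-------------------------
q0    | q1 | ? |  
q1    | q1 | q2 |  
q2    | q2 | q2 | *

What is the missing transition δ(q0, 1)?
q0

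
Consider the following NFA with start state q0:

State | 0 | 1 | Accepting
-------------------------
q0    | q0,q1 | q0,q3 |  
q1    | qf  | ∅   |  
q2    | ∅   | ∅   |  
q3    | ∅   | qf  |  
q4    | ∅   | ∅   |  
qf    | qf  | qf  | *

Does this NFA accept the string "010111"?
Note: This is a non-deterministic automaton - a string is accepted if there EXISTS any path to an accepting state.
Track the set of states the NFA could be in: start {q0}
Read '0': {q0} → {q0, q1}
Read '1': {q0, q1} → {q0, q3}
Read '0': {q0, q3} → {q0, q1}
Read '1': {q0, q1} → {q0, q3}
Read '1': {q0, q3} → {q0, q3, qf}
Read '1': {q0, q3, qf} → {q0, q3, qf}
Final set {q0, q3, qf} contains accepting state(s) {qf} → accepted.

Final answer: Yes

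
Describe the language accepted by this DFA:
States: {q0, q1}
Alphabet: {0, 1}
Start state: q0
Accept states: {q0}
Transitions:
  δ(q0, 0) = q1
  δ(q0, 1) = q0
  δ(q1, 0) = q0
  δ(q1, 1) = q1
Analyzing the DFA structure:
Start state: q0
Accept states: {q0}
Interpreting what each state remembers (checking against the transitions):
  q0: an even number of 0s has been read so far
  q1: an odd number of 0s has been read so far
  δ(q0, 0): in q0 (an even number of 0s has been read so far), after reading 0 we have: an odd number of 0s has been read so far → q1
  δ(q0, 1): in q0 (an even number of 0s has been read so far), after reading 1 we have: an even number of 0s has been read so far → q0
  δ(q1, 0): in q1 (an odd number of 0s has been read so far), after reading 0 we have: an even number of 0s has been read so far → q0
  δ(q1, 1): in q1 (an odd number of 0s has been read so far), after reading 1 we have: an odd number of 0s has been read so far → q1
A string is accepted iff it ends in {q0}, i.e. an even number of 0s has been read so far.
Language: All binary strings with an even number of 0s

Final answer: All binary strings with an even number of 0s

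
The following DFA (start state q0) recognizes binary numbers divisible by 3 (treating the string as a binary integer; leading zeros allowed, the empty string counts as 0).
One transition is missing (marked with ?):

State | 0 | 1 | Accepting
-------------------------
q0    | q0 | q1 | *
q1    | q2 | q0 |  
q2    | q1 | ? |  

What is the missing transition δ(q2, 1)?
q2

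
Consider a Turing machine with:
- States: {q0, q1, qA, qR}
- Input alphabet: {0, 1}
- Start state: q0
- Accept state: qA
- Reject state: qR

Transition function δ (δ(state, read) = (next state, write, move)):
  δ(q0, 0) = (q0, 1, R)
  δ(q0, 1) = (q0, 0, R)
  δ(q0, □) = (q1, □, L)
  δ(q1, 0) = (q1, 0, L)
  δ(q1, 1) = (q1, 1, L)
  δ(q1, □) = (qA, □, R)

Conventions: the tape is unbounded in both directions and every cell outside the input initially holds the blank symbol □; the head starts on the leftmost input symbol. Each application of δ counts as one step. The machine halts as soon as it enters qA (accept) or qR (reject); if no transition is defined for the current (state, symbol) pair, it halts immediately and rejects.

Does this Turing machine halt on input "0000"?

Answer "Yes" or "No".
Step 0: [q0]0000 (head at position 0)
Step 1: δ(q0, 0) = (q0, 1, R)  ⊢  1[q0]000 (head at position 1)
Step 2: δ(q0, 0) = (q0, 1, R)  ⊢  11[q0]00 (head at position 2)
Step 3: δ(q0, 0) = (q0, 1, R)  ⊢  111[q0]0 (head at position 3)
Step 4: δ(q0, 0) = (q0, 1, R)  ⊢  1111[q0]□ (head at position 4)
Step 5: δ(q0, □) = (q1, □, L)  ⊢  111[q1]1□ (head at position 3)
Step 6: δ(q1, 1) = (q1, 1, L)  ⊢  11[q1]11□ (head at position 2)
Step 7: δ(q1, 1) = (q1, 1, L)  ⊢  1[q1]111□ (head at position 1)
Step 8: δ(q1, 1) = (q1, 1, L)  ⊢  [q1]1111□ (head at position 0)
Step 9: δ(q1, 1) = (q1, 1, L)  ⊢  [q1]□1111□ (head at position -1)
Step 10: δ(q1, □) = (qA, □, R)  ⊢  □[qA]1111□ (head at position 0)
The machine is in qA, so it halts and accepts.
It halts after 10 steps.

Final answer: Yes - halts after 10 steps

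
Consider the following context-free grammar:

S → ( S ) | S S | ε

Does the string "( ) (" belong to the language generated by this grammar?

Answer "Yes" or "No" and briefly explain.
Each production adds parentheses only in matched pairs (S → ( S )) or none at all, so every derived string has equally many '(' and ')'. The string ( ) ( has two '(' and one ')', so it cannot be derived.

Final answer: No - no valid derivation exists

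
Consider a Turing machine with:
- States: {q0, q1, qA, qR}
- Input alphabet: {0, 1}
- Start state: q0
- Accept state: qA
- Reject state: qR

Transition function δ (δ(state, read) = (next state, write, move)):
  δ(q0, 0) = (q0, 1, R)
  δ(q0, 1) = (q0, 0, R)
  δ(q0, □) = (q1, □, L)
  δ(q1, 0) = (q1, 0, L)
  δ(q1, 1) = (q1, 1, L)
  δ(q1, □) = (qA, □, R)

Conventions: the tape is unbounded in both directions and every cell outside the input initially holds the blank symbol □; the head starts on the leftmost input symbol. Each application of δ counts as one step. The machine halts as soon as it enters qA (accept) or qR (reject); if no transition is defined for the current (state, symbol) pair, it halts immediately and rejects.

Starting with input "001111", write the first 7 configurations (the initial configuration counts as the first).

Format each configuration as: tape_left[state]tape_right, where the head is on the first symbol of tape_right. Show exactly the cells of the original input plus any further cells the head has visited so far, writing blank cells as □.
Step 0: [q0]001111 (head at position 0)
Step 1: δ(q0, 0) = (q0, 1, R)  ⊢  1[q0]01111 (head at position 1)
Step 2: δ(q0, 0) = (q0, 1, R)  ⊢  11[q0]1111 (head at position 2)
Step 3: δ(q0, 1) = (q0, 0, R)  ⊢  110[q0]111 (head at position 3)
Step 4: δ(q0, 1) = (q0, 0, R)  ⊢  1100[q0]11 (head at position 4)
Step 5: δ(q0, 1) = (q0, 0, R)  ⊢  11000[q0]1 (head at position 5)
Step 6: δ(q0, 1) = (q0, 0, R)  ⊢  110000[q0]□ (head at position 6)

Final answer: [q0]001111 ⊢ 1[q0]01111 ⊢ 11[q0]1111 ⊢ 110[q0]111 ⊢ 1100[q0]11 ⊢ 11000[q0]1 ⊢ 110000[q0]□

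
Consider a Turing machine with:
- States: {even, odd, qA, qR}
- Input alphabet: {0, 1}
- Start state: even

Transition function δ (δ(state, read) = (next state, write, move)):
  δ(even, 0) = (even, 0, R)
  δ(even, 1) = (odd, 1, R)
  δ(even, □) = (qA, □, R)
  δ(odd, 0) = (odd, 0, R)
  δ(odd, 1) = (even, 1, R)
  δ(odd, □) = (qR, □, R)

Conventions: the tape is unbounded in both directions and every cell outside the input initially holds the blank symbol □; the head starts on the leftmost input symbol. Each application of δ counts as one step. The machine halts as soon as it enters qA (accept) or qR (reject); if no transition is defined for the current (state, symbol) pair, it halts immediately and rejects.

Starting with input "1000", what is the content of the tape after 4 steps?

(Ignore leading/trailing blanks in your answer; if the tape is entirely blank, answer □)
Step 0: [even]1000 (head at position 0)
Step 1: δ(even, 1) = (odd, 1, R)  ⊢  1[odd]000 (head at position 1)
Step 2: δ(odd, 0) = (odd, 0, R)  ⊢  10[odd]00 (head at position 2)
Step 3: δ(odd, 0) = (odd, 0, R)  ⊢  100[odd]0 (head at position 3)
Step 4: δ(odd, 0) = (odd, 0, R)  ⊢  1000[odd]□ (head at position 4)
Tape after 4 steps (ignoring surrounding blanks): 1000

Final answer: Tape: 1000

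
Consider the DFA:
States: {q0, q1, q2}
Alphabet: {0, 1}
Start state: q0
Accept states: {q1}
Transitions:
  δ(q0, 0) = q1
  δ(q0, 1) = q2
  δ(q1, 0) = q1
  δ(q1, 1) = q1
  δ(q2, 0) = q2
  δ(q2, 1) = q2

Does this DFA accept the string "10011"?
Processing string "10011":
  q0 --1--> q2
  q2 --0--> q2
  q2 --0--> q2
  q2 --1--> q2
  q2 --1--> q2
Final state: q2
Accept states: {q1}
q2 is not an accept state, so the string is rejected.

Final answer: No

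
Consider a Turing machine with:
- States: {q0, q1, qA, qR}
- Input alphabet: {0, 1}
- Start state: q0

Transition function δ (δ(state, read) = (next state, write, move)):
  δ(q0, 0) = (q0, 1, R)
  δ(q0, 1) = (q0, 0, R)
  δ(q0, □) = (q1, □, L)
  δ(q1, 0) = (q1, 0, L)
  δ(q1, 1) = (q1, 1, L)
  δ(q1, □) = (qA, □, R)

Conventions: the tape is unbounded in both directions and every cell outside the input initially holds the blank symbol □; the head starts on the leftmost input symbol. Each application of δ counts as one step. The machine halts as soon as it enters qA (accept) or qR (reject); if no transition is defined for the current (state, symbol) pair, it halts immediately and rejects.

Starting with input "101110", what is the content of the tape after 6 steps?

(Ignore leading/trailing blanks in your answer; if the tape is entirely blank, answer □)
Step 0: [q0]101110 (head at position 0)
Step 1: δ(q0, 1) = (q0, 0, R)  ⊢  0[q0]01110 (head at position 1)
Step 2: δ(q0, 0) = (q0, 1, R)  ⊢  01[q0]1110 (head at position 2)
Step 3: δ(q0, 1) = (q0, 0, R)  ⊢  010[q0]110 (head at position 3)
Step 4: δ(q0, 1) = (q0, 0, R)  ⊢  0100[q0]10 (head at position 4)
Step 5: δ(q0, 1) = (q0, 0, R)  ⊢  01000[q0]0 (head at position 5)
Step 6: δ(q0, 0) = (q0, 1, R)  ⊢  010001[q0]□ (head at position 6)
Tape after 6 steps (ignoring surrounding blanks): 010001

Final answer: Tape: 010001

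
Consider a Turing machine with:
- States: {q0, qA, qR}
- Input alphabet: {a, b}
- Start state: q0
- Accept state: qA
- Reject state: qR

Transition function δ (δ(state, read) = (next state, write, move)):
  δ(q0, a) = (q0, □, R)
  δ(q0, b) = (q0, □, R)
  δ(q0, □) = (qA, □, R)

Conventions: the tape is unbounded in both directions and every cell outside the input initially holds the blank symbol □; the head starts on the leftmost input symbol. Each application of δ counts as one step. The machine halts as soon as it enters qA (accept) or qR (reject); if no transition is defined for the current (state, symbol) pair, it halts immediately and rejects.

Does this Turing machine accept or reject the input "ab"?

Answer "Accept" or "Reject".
Step 0: [q0]ab (head at position 0)
Step 1: δ(q0, a) = (q0, □, R)  ⊢  □[q0]b (head at position 1)
Step 2: δ(q0, b) = (q0, □, R)  ⊢  □□[q0]□ (head at position 2)
Step 3: δ(q0, □) = (qA, □, R)  ⊢  □□□[qA]□ (head at position 3)
The machine is in qA, so it halts and accepts.

Final answer: Accept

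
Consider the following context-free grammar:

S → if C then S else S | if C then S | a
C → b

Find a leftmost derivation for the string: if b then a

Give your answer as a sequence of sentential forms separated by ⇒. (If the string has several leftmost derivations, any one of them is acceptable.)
Start with S.
Step 1: the leftmost non-terminal is S; apply S → if C then S:  if C then S
Step 2: the leftmost non-terminal is C; apply C → b:  if b then S
Step 3: the leftmost non-terminal is S; apply S → a:  if b then a

Final answer: S ⇒ if C then S ⇒ if b then S ⇒ if b then a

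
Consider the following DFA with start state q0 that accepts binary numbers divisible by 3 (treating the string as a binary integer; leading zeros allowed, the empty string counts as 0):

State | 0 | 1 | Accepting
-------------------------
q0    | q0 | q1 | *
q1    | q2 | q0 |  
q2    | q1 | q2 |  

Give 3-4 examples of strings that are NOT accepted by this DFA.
Any strings that end in a non-accepting state work; for example:
"01": q0 → q0 → q1; q1 is not accepting → rejected
"0001": q0 → q0 → q0 → q0 → q1; q1 is not accepting → rejected
"0101": q0 → q0 → q1 → q2 → q2; q2 is not accepting → rejected
"1101": q0 → q1 → q0 → q0 → q1; q1 is not accepting → rejected

Final answer: "01", "0001", "0101", "1101"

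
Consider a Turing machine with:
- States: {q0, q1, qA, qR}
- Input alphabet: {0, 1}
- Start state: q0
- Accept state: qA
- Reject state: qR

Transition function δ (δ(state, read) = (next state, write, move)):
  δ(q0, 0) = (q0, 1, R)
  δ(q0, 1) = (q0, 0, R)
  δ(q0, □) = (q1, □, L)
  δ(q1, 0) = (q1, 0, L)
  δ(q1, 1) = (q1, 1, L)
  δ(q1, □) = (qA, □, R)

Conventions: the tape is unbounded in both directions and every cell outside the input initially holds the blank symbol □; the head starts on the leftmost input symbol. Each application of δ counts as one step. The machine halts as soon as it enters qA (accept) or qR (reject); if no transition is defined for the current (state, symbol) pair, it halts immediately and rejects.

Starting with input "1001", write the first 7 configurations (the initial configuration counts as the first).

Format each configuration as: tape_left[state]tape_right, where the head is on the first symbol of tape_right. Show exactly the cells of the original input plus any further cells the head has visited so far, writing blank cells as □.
Step 0: [q0]1001 (head at position 0)
Step 1: δ(q0, 1) = (q0, 0, R)  ⊢  0[q0]001 (head at position 1)
Step 2: δ(q0, 0) = (q0, 1, R)  ⊢  01[q0]01 (head at position 2)
Step 3: δ(q0, 0) = (q0, 1, R)  ⊢  011[q0]1 (head at position 3)
Step 4: δ(q0, 1) = (q0, 0, R)  ⊢  0110[q0]□ (head at position 4)
Step 5: δ(q0, □) = (q1, □, L)  ⊢  011[q1]0□ (head at position 3)
Step 6: δ(q1, 0) = (q1, 0, L)  ⊢  01[q1]10□ (head at position 2)

Final answer: [q0]1001 ⊢ 0[q0]001 ⊢ 01[q0]01 ⊢ 011[q0]1 ⊢ 0110[q0]□ ⊢ 011[q1]0□ ⊢ 01[q1]10□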